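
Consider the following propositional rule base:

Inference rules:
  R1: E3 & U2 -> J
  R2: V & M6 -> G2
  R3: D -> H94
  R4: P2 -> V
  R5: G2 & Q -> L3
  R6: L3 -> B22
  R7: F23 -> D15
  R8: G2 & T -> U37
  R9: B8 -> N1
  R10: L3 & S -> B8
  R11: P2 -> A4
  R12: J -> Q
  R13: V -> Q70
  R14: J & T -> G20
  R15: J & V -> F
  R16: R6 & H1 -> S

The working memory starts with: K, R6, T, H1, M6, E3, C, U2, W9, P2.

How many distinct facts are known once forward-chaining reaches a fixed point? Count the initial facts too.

[1] R1 [E3 & U2 -> J]; R4 [P2 -> V]; R11 [P2 -> A4]; R16 [R6 & H1 -> S]. ⇒ new: J, V, A4, S.
[2] R2 [V & M6 -> G2]; R12 [J -> Q]; R13 [V -> Q70]; R14 [J & T -> G20]; R15 [J & V -> F]. ⇒ new: G2, Q, Q70, G20, F.
[3] R5 [G2 & Q -> L3]; R8 [G2 & T -> U37]. ⇒ new: L3, U37.
[4] R6 [L3 -> B22]; R10 [L3 & S -> B8]. ⇒ new: B22, B8.
[5] R9 [B8 -> N1]. ⇒ new: N1.
Closure: {A4, B22, B8, C, E3, F, G2, G20, H1, J, K, L3, M6, N1, P2, Q, Q70, R6, S, T, U2, U37, V, W9} — 24 facts.

24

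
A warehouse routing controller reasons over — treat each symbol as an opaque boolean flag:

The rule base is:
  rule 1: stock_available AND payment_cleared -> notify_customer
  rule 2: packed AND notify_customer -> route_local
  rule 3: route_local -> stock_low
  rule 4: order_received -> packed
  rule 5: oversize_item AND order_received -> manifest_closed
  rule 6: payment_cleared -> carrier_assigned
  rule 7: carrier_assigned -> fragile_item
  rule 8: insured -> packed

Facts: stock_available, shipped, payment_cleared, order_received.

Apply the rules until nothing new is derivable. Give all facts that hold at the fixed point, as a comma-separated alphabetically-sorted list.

[1] rule 1 [stock_available AND payment_cleared -> notify_customer]; rule 4 [order_received -> packed]; rule 6 [payment_cleared -> carrier_assigned]. ⇒ new: notify_customer, packed, carrier_assigned.
[2] rule 2 [packed AND notify_customer -> route_local]; rule 7 [carrier_assigned -> fragile_item]. ⇒ new: route_local, fragile_item.
[3] rule 3 [route_local -> stock_low]. ⇒ new: stock_low.

carrier_assigned, fragile_item, notify_customer, order_received, packed, payment_cleared, route_local, shipped, stock_available, stock_low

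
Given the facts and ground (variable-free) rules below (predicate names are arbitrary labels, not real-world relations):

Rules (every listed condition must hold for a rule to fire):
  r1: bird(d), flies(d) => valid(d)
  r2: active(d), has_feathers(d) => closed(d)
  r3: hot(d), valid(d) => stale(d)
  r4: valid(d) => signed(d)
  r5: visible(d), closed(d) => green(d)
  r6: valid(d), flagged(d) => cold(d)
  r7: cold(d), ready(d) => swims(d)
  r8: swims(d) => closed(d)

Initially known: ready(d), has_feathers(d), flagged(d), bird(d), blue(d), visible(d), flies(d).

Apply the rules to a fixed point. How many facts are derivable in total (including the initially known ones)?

Round 1: r1 [bird(d), flies(d) => valid(d)]. Adds valid(d).
Round 2: r4 [valid(d) => signed(d)]; r6 [valid(d), flagged(d) => cold(d)]. Adds signed(d), cold(d).
Round 3: r7 [cold(d), ready(d) => swims(d)]. Adds swims(d).
Round 4: r8 [swims(d) => closed(d)]. Adds closed(d).
Round 5: r5 [visible(d), closed(d) => green(d)]. Adds green(d).
Closure: {bird(d), blue(d), closed(d), cold(d), flagged(d), flies(d), green(d), has_feathers(d), ready(d), signed(d), swims(d), valid(d), visible(d)} — 13 facts.

13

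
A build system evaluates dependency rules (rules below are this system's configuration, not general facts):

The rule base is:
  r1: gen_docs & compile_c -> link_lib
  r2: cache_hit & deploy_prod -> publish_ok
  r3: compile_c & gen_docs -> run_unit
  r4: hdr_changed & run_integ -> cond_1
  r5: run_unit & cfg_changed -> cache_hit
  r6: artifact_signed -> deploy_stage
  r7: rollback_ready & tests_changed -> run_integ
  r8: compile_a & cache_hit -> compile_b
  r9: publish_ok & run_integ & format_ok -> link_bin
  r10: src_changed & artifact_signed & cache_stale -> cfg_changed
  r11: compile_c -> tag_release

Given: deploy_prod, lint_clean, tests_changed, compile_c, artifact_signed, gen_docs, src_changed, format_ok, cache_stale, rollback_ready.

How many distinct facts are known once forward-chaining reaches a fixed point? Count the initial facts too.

Round 1 fires r1, r3, r6, r7, r10, r11, giving link_lib, run_unit, deploy_stage, run_integ, cfg_changed, tag_release.
Round 2 fires r5, giving cache_hit.
Round 3 fires r2, giving publish_ok.
Round 4 fires r9, giving link_bin.
Closure: {artifact_signed, cache_hit, cache_stale, cfg_changed, compile_c, deploy_prod, deploy_stage, format_ok, gen_docs, link_bin, link_lib, lint_clean, publish_ok, rollback_ready, run_integ, run_unit, src_changed, tag_release, tests_changed} — 19 facts.

19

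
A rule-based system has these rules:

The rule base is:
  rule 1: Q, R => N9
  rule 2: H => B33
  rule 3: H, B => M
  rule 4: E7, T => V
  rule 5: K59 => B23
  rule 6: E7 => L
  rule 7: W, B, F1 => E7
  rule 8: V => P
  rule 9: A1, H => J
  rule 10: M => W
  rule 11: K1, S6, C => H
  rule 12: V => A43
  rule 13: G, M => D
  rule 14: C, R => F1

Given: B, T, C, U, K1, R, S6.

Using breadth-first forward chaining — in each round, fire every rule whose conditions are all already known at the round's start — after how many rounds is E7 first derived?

4

Round 1 — rule 11, rule 14, derive H, F1.
Round 2 — rule 2, rule 3, derive B33, M.
Round 3 — rule 10, derive W.
Round 4 — rule 7, derive E7.
E7 first appears in round 4.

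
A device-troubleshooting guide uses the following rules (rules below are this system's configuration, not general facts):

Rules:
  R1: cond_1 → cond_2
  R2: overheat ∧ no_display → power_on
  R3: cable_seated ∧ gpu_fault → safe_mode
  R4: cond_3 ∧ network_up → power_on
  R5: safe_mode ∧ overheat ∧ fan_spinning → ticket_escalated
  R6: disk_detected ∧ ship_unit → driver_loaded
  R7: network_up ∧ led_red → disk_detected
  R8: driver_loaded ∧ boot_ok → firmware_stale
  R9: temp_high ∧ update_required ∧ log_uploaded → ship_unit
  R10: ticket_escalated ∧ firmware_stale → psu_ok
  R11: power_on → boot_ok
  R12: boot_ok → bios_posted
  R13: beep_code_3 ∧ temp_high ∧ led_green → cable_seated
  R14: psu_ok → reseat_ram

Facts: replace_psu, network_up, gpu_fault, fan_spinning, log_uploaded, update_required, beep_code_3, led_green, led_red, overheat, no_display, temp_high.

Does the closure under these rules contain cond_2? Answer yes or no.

[1] R2 [overheat ∧ no_display → power_on]; R7 [network_up ∧ led_red → disk_detected]; R9 [temp_high ∧ update_required ∧ log_uploaded → ship_unit]; R13 [beep_code_3 ∧ temp_high ∧ led_green → cable_seated]. ⇒ new: power_on, disk_detected, ship_unit, cable_seated.
[2] R3 [cable_seated ∧ gpu_fault → safe_mode]; R6 [disk_detected ∧ ship_unit → driver_loaded]; R11 [power_on → boot_ok]. ⇒ new: safe_mode, driver_loaded, boot_ok.
[3] R5 [safe_mode ∧ overheat ∧ fan_spinning → ticket_escalated]; R8 [driver_loaded ∧ boot_ok → firmware_stale]; R12 [boot_ok → bios_posted]. ⇒ new: ticket_escalated, firmware_stale, bios_posted.
[4] R10 [ticket_escalated ∧ firmware_stale → psu_ok]. ⇒ new: psu_ok.
[5] R14 [psu_ok → reseat_ram]. ⇒ new: reseat_ram.
Fixed point reached. cond_2 is concluded only by R1; R1 needs cond_1 (never derived).

no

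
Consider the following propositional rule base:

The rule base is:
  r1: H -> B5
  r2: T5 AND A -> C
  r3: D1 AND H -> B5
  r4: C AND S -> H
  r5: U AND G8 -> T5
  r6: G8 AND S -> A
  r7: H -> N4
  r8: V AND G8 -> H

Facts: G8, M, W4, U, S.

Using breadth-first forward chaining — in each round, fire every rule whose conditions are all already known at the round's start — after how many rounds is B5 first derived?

4

Round 1 — r5, r6, derive T5, A.
Round 2 — r2, derive C.
Round 3 — r4, derive H.
Round 4 — r1, r7, derive B5, N4.
B5 first appears in round 4.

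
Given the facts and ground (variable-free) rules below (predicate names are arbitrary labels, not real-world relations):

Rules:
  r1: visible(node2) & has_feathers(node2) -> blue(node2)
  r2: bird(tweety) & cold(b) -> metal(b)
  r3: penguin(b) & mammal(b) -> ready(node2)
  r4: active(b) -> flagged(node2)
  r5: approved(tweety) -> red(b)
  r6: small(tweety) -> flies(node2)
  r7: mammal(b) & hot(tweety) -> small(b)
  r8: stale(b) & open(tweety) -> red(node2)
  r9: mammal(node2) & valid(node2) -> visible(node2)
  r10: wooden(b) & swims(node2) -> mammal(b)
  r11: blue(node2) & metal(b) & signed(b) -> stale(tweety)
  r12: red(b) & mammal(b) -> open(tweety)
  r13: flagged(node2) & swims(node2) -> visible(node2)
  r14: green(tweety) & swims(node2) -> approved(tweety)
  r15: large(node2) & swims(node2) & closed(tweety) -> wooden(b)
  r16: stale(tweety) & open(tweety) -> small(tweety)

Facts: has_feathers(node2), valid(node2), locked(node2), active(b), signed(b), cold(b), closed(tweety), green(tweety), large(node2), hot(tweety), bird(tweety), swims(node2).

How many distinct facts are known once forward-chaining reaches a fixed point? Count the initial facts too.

25

[1] r2 [bird(tweety) & cold(b) -> metal(b)]; r4 [active(b) -> flagged(node2)]; r14 [green(tweety) & swims(node2) -> approved(tweety)]; r15 [large(node2) & swims(node2) & closed(tweety) -> wooden(b)]. ⇒ new: metal(b), flagged(node2), approved(tweety), wooden(b).
[2] r5 [approved(tweety) -> red(b)]; r10 [wooden(b) & swims(node2) -> mammal(b)]; r13 [flagged(node2) & swims(node2) -> visible(node2)]. ⇒ new: red(b), mammal(b), visible(node2).
[3] r1 [visible(node2) & has_feathers(node2) -> blue(node2)]; r7 [mammal(b) & hot(tweety) -> small(b)]; r12 [red(b) & mammal(b) -> open(tweety)]. ⇒ new: blue(node2), small(b), open(tweety).
[4] r11 [blue(node2) & metal(b) & signed(b) -> stale(tweety)]. ⇒ new: stale(tweety).
[5] r16 [stale(tweety) & open(tweety) -> small(tweety)]. ⇒ new: small(tweety).
[6] r6 [small(tweety) -> flies(node2)]. ⇒ new: flies(node2).
Closure: {active(b), approved(tweety), bird(tweety), blue(node2), closed(tweety), cold(b), flagged(node2), flies(node2), green(tweety), has_feathers(node2), hot(tweety), large(node2), locked(node2), mammal(b), metal(b), open(tweety), red(b), signed(b), small(b), small(tweety), stale(tweety), swims(node2), valid(node2), visible(node2), wooden(b)} — 25 facts.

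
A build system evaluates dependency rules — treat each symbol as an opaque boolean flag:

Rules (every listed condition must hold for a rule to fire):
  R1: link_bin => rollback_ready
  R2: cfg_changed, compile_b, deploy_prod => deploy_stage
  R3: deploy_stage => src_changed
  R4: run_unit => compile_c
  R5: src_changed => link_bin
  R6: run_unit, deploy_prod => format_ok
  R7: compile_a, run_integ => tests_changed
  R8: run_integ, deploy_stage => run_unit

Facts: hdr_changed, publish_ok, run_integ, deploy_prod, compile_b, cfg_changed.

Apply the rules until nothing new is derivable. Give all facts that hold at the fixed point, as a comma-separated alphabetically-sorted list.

Round 1: R2 [cfg_changed, compile_b, deploy_prod => deploy_stage]. New: deploy_stage.
Round 2: R3 [deploy_stage => src_changed]; R8 [run_integ, deploy_stage => run_unit]. New: src_changed, run_unit.
Round 3: R4 [run_unit => compile_c]; R5 [src_changed => link_bin]; R6 [run_unit, deploy_prod => format_ok]. New: compile_c, link_bin, format_ok.
Round 4: R1 [link_bin => rollback_ready]. New: rollback_ready.

cfg_changed, compile_b, compile_c, deploy_prod, deploy_stage, format_ok, hdr_changed, link_bin, publish_ok, rollback_ready, run_integ, run_unit, src_changed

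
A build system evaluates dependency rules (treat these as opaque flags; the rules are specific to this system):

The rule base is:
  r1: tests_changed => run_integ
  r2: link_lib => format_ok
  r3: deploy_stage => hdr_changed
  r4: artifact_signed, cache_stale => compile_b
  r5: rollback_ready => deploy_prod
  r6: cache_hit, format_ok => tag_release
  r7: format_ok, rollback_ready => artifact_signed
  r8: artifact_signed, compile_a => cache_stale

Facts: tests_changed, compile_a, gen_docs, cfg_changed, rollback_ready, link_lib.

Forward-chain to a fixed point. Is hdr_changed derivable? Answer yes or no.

[1] r1 [tests_changed => run_integ]; r2 [link_lib => format_ok]; r5 [rollback_ready => deploy_prod]. ⇒ new: run_integ, format_ok, deploy_prod.
[2] r7 [format_ok, rollback_ready => artifact_signed]. ⇒ new: artifact_signed.
[3] r8 [artifact_signed, compile_a => cache_stale]. ⇒ new: cache_stale.
[4] r4 [artifact_signed, cache_stale => compile_b]. ⇒ new: compile_b.
Fixed point reached. hdr_changed is concluded only by r3; r3 needs deploy_stage (never derived).

no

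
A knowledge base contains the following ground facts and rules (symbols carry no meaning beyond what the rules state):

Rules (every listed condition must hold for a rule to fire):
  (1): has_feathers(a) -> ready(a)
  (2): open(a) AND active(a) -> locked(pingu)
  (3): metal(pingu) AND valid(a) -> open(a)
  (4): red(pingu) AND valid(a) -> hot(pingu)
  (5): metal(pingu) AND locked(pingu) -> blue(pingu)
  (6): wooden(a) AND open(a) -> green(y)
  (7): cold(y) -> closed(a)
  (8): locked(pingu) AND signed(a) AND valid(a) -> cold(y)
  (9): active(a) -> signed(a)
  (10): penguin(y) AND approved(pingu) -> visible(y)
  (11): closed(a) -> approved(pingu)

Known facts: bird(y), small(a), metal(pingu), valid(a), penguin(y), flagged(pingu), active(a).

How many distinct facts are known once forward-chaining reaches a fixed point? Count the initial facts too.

[1] (3) [metal(pingu) AND valid(a) -> open(a)]; (9) [active(a) -> signed(a)]. ⇒ new: open(a), signed(a).
[2] (2) [open(a) AND active(a) -> locked(pingu)]. ⇒ new: locked(pingu).
[3] (5) [metal(pingu) AND locked(pingu) -> blue(pingu)]; (8) [locked(pingu) AND signed(a) AND valid(a) -> cold(y)]. ⇒ new: blue(pingu), cold(y).
[4] (7) [cold(y) -> closed(a)]. ⇒ new: closed(a).
[5] (11) [closed(a) -> approved(pingu)]. ⇒ new: approved(pingu).
[6] (10) [penguin(y) AND approved(pingu) -> visible(y)]. ⇒ new: visible(y).
Closure: {active(a), approved(pingu), bird(y), blue(pingu), closed(a), cold(y), flagged(pingu), locked(pingu), metal(pingu), open(a), penguin(y), signed(a), small(a), valid(a), visible(y)} — 15 facts.

15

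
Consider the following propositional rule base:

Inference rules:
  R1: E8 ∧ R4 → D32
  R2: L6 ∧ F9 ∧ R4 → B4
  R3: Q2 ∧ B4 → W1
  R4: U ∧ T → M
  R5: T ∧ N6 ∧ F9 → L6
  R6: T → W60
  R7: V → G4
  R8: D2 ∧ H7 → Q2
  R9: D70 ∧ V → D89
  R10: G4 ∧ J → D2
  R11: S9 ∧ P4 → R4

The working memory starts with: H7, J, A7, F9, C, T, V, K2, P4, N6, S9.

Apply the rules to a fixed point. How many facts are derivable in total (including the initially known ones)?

19

Round 1: R5 [T ∧ N6 ∧ F9 → L6]; R6 [T → W60]; R7 [V → G4]; R11 [S9 ∧ P4 → R4]. Adds L6, W60, G4, R4.
Round 2: R2 [L6 ∧ F9 ∧ R4 → B4]; R10 [G4 ∧ J → D2]. Adds B4, D2.
Round 3: R8 [D2 ∧ H7 → Q2]. Adds Q2.
Round 4: R3 [Q2 ∧ B4 → W1]. Adds W1.
Closure: {A7, B4, C, D2, F9, G4, H7, J, K2, L6, N6, P4, Q2, R4, S9, T, V, W1, W60} — 19 facts.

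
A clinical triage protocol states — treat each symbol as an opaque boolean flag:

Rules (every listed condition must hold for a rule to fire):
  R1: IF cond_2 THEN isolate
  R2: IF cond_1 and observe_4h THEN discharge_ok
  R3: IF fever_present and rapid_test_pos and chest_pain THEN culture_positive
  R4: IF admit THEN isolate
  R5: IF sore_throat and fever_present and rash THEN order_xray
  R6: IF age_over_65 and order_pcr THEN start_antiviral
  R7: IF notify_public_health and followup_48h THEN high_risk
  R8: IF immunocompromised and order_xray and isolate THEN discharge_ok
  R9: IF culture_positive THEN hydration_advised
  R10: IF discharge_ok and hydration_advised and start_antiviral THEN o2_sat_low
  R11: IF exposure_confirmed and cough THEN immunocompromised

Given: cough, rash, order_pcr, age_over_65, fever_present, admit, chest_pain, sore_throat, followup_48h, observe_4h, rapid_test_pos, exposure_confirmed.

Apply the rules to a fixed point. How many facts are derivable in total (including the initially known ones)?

Round 1: R3 [IF fever_present and rapid_test_pos and chest_pain THEN culture_positive]; R4 [IF admit THEN isolate]; R5 [IF sore_throat and fever_present and rash THEN order_xray]; R6 [IF age_over_65 and order_pcr THEN start_antiviral]; R11 [IF exposure_confirmed and cough THEN immunocompromised]. Adds culture_positive, isolate, order_xray, start_antiviral, immunocompromised.
Round 2: R8 [IF immunocompromised and order_xray and isolate THEN discharge_ok]; R9 [IF culture_positive THEN hydration_advised]. Adds discharge_ok, hydration_advised.
Round 3: R10 [IF discharge_ok and hydration_advised and start_antiviral THEN o2_sat_low]. Adds o2_sat_low.
Closure: {admit, age_over_65, chest_pain, cough, culture_positive, discharge_ok, exposure_confirmed, fever_present, followup_48h, hydration_advised, immunocompromised, isolate, o2_sat_low, observe_4h, order_pcr, order_xray, rapid_test_pos, rash, sore_throat, start_antiviral} — 20 facts.

20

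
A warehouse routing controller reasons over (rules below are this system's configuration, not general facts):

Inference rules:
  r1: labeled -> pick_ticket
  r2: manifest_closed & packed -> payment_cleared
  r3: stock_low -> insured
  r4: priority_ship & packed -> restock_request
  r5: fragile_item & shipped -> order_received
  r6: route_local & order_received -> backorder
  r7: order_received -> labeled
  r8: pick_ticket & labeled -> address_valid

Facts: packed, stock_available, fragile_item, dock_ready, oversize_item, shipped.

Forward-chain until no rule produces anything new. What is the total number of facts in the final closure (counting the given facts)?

Round 1: r5 [fragile_item & shipped -> order_received]. New: order_received.
Round 2: r7 [order_received -> labeled]. New: labeled.
Round 3: r1 [labeled -> pick_ticket]. New: pick_ticket.
Round 4: r8 [pick_ticket & labeled -> address_valid]. New: address_valid.
Closure: {address_valid, dock_ready, fragile_item, labeled, order_received, oversize_item, packed, pick_ticket, shipped, stock_available} — 10 facts.

10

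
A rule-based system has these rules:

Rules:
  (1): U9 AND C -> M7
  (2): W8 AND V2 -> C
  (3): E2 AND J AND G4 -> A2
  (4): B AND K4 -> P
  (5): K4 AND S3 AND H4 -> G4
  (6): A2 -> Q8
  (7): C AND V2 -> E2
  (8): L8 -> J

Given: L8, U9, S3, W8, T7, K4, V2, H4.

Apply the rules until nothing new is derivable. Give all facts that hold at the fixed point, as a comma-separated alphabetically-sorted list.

Round 1 fires (2), (5), (8), giving C, G4, J.
Round 2 fires (1), (7), giving M7, E2.
Round 3 fires (3), giving A2.
Round 4 fires (6), giving Q8.

A2, C, E2, G4, H4, J, K4, L8, M7, Q8, S3, T7, U9, V2, W8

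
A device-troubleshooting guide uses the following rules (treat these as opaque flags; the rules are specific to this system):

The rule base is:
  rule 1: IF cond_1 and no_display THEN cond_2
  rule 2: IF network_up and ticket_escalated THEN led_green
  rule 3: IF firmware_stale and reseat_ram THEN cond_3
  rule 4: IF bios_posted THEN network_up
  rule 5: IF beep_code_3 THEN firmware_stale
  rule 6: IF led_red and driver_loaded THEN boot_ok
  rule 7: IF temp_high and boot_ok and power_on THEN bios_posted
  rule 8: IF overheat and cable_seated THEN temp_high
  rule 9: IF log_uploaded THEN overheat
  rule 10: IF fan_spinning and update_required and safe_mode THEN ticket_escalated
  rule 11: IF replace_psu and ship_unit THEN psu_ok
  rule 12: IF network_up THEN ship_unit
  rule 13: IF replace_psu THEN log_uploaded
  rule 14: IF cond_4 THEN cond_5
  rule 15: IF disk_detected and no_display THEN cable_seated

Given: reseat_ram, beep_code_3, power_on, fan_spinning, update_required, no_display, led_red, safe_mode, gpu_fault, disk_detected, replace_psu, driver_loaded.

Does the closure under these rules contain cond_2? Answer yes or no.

no

Round 1 — rule 5, rule 6, rule 10, rule 13, rule 15, derive firmware_stale, boot_ok, ticket_escalated, log_uploaded, cable_seated.
Round 2 — rule 3, rule 9, derive cond_3, overheat.
Round 3 — rule 8, derive temp_high.
Round 4 — rule 7, derive bios_posted.
Round 5 — rule 4, derive network_up.
Round 6 — rule 2, rule 12, derive led_green, ship_unit.
Round 7 — rule 11, derive psu_ok.
Fixed point reached. cond_2 is concluded only by rule 1; rule 1 needs cond_1 (never derived).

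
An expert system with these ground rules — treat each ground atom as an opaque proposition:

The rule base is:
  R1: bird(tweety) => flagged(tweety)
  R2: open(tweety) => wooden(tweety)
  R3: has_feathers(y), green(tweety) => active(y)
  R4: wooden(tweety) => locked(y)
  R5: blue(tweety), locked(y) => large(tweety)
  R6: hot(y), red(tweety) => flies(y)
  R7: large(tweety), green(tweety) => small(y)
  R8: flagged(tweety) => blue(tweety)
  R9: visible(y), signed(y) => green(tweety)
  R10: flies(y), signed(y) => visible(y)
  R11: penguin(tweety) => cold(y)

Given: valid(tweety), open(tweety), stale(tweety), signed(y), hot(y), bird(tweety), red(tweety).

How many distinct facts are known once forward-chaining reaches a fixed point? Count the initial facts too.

16

[1] R1 [bird(tweety) => flagged(tweety)]; R2 [open(tweety) => wooden(tweety)]; R6 [hot(y), red(tweety) => flies(y)]. ⇒ new: flagged(tweety), wooden(tweety), flies(y).
[2] R4 [wooden(tweety) => locked(y)]; R8 [flagged(tweety) => blue(tweety)]; R10 [flies(y), signed(y) => visible(y)]. ⇒ new: locked(y), blue(tweety), visible(y).
[3] R5 [blue(tweety), locked(y) => large(tweety)]; R9 [visible(y), signed(y) => green(tweety)]. ⇒ new: large(tweety), green(tweety).
[4] R7 [large(tweety), green(tweety) => small(y)]. ⇒ new: small(y).
Closure: {bird(tweety), blue(tweety), flagged(tweety), flies(y), green(tweety), hot(y), large(tweety), locked(y), open(tweety), red(tweety), signed(y), small(y), stale(tweety), valid(tweety), visible(y), wooden(tweety)} — 16 facts.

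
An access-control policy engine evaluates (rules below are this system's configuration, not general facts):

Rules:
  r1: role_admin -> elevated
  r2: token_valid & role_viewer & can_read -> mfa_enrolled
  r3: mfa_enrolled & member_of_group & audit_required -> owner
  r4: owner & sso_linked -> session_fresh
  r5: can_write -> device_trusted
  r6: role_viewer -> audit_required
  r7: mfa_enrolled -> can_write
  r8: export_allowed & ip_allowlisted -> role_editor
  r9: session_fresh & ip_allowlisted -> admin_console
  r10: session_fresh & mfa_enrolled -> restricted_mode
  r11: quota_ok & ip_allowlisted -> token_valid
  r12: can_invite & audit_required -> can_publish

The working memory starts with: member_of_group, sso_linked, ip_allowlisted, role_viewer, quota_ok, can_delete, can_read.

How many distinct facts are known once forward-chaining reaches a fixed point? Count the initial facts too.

Round 1 fires r6, r11, giving audit_required, token_valid.
Round 2 fires r2, giving mfa_enrolled.
Round 3 fires r3, r7, giving owner, can_write.
Round 4 fires r4, r5, giving session_fresh, device_trusted.
Round 5 fires r9, r10, giving admin_console, restricted_mode.
Closure: {admin_console, audit_required, can_delete, can_read, can_write, device_trusted, ip_allowlisted, member_of_group, mfa_enrolled, owner, quota_ok, restricted_mode, role_viewer, session_fresh, sso_linked, token_valid} — 16 facts.

16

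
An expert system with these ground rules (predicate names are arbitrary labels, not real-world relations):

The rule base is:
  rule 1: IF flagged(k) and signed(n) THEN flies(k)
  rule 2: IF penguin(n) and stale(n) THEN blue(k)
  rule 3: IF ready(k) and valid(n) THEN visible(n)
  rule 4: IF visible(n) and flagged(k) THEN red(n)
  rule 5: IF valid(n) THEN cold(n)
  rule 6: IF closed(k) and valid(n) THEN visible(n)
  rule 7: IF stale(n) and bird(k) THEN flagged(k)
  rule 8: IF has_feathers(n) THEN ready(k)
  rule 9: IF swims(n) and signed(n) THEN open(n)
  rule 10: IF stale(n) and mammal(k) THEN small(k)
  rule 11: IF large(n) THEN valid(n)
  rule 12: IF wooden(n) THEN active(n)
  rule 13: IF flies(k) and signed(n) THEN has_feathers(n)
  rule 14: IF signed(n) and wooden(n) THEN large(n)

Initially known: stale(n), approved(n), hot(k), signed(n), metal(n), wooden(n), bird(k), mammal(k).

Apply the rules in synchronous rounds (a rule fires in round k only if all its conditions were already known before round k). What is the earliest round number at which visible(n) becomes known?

5

Round 1 — rule 7, rule 10, rule 12, rule 14, derive flagged(k), small(k), active(n), large(n).
Round 2 — rule 1, rule 11, derive flies(k), valid(n).
Round 3 — rule 5, rule 13, derive cold(n), has_feathers(n).
Round 4 — rule 8, derive ready(k).
Round 5 — rule 3, derive visible(n).
visible(n) first appears in round 5.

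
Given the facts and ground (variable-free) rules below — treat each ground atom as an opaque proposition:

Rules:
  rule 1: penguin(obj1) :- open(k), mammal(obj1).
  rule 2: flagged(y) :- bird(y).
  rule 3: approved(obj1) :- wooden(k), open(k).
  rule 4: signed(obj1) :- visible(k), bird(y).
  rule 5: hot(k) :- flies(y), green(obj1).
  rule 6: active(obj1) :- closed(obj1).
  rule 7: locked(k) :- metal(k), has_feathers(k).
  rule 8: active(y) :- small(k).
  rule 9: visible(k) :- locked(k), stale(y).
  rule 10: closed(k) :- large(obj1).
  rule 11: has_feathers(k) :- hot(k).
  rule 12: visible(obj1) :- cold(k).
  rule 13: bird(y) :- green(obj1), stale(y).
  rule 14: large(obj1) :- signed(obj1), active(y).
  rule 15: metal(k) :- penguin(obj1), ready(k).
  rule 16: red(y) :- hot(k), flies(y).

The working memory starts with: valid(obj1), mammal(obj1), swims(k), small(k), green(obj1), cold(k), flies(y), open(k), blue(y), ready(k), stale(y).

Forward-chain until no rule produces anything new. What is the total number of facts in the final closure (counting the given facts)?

25

Round 1: rule 1 [penguin(obj1) :- open(k), mammal(obj1).]; rule 5 [hot(k) :- flies(y), green(obj1).]; rule 8 [active(y) :- small(k).]; rule 12 [visible(obj1) :- cold(k).]; rule 13 [bird(y) :- green(obj1), stale(y).]. Adds penguin(obj1), hot(k), active(y), visible(obj1), bird(y).
Round 2: rule 2 [flagged(y) :- bird(y).]; rule 11 [has_feathers(k) :- hot(k).]; rule 15 [metal(k) :- penguin(obj1), ready(k).]; rule 16 [red(y) :- hot(k), flies(y).]. Adds flagged(y), has_feathers(k), metal(k), red(y).
Round 3: rule 7 [locked(k) :- metal(k), has_feathers(k).]. Adds locked(k).
Round 4: rule 9 [visible(k) :- locked(k), stale(y).]. Adds visible(k).
Round 5: rule 4 [signed(obj1) :- visible(k), bird(y).]. Adds signed(obj1).
Round 6: rule 14 [large(obj1) :- signed(obj1), active(y).]. Adds large(obj1).
Round 7: rule 10 [closed(k) :- large(obj1).]. Adds closed(k).
Closure: {active(y), bird(y), blue(y), closed(k), cold(k), flagged(y), flies(y), green(obj1), has_feathers(k), hot(k), large(obj1), locked(k), mammal(obj1), metal(k), open(k), penguin(obj1), ready(k), red(y), signed(obj1), small(k), stale(y), swims(k), valid(obj1), visible(k), visible(obj1)} — 25 facts.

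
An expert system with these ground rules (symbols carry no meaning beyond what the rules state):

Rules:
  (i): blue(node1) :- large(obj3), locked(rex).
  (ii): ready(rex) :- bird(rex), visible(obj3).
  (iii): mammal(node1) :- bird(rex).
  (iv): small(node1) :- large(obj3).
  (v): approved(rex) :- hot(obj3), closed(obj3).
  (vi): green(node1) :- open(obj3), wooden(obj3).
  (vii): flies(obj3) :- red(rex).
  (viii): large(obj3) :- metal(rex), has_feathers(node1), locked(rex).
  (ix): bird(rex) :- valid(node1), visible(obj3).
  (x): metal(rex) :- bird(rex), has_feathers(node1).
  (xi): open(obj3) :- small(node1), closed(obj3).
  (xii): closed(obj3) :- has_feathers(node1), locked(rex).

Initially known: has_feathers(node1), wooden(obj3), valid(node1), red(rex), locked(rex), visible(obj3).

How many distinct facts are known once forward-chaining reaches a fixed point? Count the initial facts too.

17

Round 1: (vii) [flies(obj3) :- red(rex).]; (ix) [bird(rex) :- valid(node1), visible(obj3).]; (xii) [closed(obj3) :- has_feathers(node1), locked(rex).]. New: flies(obj3), bird(rex), closed(obj3).
Round 2: (ii) [ready(rex) :- bird(rex), visible(obj3).]; (iii) [mammal(node1) :- bird(rex).]; (x) [metal(rex) :- bird(rex), has_feathers(node1).]. New: ready(rex), mammal(node1), metal(rex).
Round 3: (viii) [large(obj3) :- metal(rex), has_feathers(node1), locked(rex).]. New: large(obj3).
Round 4: (i) [blue(node1) :- large(obj3), locked(rex).]; (iv) [small(node1) :- large(obj3).]. New: blue(node1), small(node1).
Round 5: (xi) [open(obj3) :- small(node1), closed(obj3).]. New: open(obj3).
Round 6: (vi) [green(node1) :- open(obj3), wooden(obj3).]. New: green(node1).
Closure: {bird(rex), blue(node1), closed(obj3), flies(obj3), green(node1), has_feathers(node1), large(obj3), locked(rex), mammal(node1), metal(rex), open(obj3), ready(rex), red(rex), small(node1), valid(node1), visible(obj3), wooden(obj3)} — 17 facts.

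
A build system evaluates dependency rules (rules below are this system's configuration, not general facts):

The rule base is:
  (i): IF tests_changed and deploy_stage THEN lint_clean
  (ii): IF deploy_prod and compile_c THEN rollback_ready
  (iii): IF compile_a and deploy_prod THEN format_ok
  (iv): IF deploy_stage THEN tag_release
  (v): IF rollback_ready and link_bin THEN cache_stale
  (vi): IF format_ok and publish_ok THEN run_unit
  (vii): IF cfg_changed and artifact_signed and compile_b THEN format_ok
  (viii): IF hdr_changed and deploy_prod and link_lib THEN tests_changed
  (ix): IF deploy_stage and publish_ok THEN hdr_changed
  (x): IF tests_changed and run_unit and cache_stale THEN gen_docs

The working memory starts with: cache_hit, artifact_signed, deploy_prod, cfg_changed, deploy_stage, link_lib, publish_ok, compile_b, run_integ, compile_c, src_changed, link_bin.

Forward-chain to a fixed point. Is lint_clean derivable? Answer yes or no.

yes

Round 1 fires (ii), (iv), (vii), (ix), giving rollback_ready, tag_release, format_ok, hdr_changed.
Round 2 fires (v), (vi), (viii), giving cache_stale, run_unit, tests_changed.
Round 3 fires (i), (x), giving lint_clean, gen_docs.
lint_clean appears in round 3, so it is derivable.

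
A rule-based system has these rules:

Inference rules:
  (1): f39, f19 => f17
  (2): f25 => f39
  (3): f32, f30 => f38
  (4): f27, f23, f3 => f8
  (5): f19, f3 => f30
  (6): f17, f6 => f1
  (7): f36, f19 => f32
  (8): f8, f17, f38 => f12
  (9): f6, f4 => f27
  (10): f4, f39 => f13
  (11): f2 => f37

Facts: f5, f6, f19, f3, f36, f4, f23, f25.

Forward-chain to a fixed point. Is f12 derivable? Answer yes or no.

Round 1: (2) [f25 => f39]; (5) [f19, f3 => f30]; (7) [f36, f19 => f32]; (9) [f6, f4 => f27]. New: f39, f30, f32, f27.
Round 2: (1) [f39, f19 => f17]; (3) [f32, f30 => f38]; (4) [f27, f23, f3 => f8]; (10) [f4, f39 => f13]. New: f17, f38, f8, f13.
Round 3: (6) [f17, f6 => f1]; (8) [f8, f17, f38 => f12]. New: f1, f12.
f12 appears in round 3, so it is derivable.

yes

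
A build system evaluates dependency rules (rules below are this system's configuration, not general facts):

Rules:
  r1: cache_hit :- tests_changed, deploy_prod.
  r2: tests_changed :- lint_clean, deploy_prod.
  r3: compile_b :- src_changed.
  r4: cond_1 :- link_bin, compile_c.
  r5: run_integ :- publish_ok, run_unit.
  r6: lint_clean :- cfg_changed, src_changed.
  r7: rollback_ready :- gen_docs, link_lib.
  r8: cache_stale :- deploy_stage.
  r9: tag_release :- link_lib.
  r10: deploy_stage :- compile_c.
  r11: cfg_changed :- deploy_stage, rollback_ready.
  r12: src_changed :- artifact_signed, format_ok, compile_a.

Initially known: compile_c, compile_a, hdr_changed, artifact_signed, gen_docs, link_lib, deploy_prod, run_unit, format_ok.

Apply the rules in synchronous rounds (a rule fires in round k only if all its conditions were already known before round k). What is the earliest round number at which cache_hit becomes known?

5

Round 1: r7 [rollback_ready :- gen_docs, link_lib.]; r9 [tag_release :- link_lib.]; r10 [deploy_stage :- compile_c.]; r12 [src_changed :- artifact_signed, format_ok, compile_a.]. New: rollback_ready, tag_release, deploy_stage, src_changed.
Round 2: r3 [compile_b :- src_changed.]; r8 [cache_stale :- deploy_stage.]; r11 [cfg_changed :- deploy_stage, rollback_ready.]. New: compile_b, cache_stale, cfg_changed.
Round 3: r6 [lint_clean :- cfg_changed, src_changed.]. New: lint_clean.
Round 4: r2 [tests_changed :- lint_clean, deploy_prod.]. New: tests_changed.
Round 5: r1 [cache_hit :- tests_changed, deploy_prod.]. New: cache_hit.
cache_hit first appears in round 5.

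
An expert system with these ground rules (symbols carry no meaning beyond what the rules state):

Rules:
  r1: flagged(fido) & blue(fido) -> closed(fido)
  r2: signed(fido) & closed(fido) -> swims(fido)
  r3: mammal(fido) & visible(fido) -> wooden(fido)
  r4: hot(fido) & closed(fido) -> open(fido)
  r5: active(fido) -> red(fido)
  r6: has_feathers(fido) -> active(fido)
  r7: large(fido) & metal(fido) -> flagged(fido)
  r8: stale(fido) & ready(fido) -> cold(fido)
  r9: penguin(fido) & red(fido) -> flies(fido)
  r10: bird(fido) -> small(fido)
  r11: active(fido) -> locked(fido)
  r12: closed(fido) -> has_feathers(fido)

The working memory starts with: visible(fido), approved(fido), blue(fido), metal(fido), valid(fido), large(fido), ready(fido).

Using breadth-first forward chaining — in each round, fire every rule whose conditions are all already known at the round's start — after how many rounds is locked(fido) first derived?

5

Round 1 fires r7, giving flagged(fido).
Round 2 fires r1, giving closed(fido).
Round 3 fires r12, giving has_feathers(fido).
Round 4 fires r6, giving active(fido).
Round 5 fires r5, r11, giving red(fido), locked(fido).
locked(fido) first appears in round 5.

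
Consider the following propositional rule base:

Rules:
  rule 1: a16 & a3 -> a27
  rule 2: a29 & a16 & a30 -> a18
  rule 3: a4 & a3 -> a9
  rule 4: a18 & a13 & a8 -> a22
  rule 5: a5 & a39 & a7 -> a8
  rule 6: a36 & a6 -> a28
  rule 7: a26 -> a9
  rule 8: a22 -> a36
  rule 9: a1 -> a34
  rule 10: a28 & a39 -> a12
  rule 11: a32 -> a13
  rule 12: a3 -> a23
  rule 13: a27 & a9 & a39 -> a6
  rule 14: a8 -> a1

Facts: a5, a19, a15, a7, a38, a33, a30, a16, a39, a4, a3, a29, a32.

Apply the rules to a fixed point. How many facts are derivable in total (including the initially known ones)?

26

Round 1 fires rule 1, rule 2, rule 3, rule 5, rule 11, rule 12, giving a27, a18, a9, a8, a13, a23.
Round 2 fires rule 4, rule 13, rule 14, giving a22, a6, a1.
Round 3 fires rule 8, rule 9, giving a36, a34.
Round 4 fires rule 6, giving a28.
Round 5 fires rule 10, giving a12.
Closure: {a1, a12, a13, a15, a16, a18, a19, a22, a23, a27, a28, a29, a3, a30, a32, a33, a34, a36, a38, a39, a4, a5, a6, a7, a8, a9} — 26 facts.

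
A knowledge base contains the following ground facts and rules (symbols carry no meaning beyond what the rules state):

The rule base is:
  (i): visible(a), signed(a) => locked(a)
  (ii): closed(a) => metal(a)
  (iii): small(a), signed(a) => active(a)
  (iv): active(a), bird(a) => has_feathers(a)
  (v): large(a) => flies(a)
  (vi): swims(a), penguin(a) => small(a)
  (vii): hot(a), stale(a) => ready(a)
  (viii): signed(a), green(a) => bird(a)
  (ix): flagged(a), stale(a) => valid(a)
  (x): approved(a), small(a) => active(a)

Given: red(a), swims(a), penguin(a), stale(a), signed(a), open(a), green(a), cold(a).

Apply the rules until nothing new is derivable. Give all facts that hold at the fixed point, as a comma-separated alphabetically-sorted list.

[1] (vi) [swims(a), penguin(a) => small(a)]; (viii) [signed(a), green(a) => bird(a)]. ⇒ new: small(a), bird(a).
[2] (iii) [small(a), signed(a) => active(a)]. ⇒ new: active(a).
[3] (iv) [active(a), bird(a) => has_feathers(a)]. ⇒ new: has_feathers(a).

active(a), bird(a), cold(a), green(a), has_feathers(a), open(a), penguin(a), red(a), signed(a), small(a), stale(a), swims(a)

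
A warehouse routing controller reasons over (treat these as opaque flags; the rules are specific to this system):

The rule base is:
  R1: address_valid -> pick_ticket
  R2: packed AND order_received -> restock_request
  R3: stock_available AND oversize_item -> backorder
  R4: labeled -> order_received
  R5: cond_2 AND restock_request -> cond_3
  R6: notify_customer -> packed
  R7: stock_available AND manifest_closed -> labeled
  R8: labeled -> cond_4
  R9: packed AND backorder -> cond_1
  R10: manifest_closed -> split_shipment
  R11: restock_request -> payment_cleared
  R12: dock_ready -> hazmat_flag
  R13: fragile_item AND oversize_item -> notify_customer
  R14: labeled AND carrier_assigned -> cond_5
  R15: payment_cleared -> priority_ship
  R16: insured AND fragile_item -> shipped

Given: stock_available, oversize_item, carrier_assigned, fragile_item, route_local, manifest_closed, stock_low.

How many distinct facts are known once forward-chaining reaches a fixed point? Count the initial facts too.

19

Round 1 — R3, R7, R10, R13, derive backorder, labeled, split_shipment, notify_customer.
Round 2 — R4, R6, R8, R14, derive order_received, packed, cond_4, cond_5.
Round 3 — R2, R9, derive restock_request, cond_1.
Round 4 — R11, derive payment_cleared.
Round 5 — R15, derive priority_ship.
Closure: {backorder, carrier_assigned, cond_1, cond_4, cond_5, fragile_item, labeled, manifest_closed, notify_customer, order_received, oversize_item, packed, payment_cleared, priority_ship, restock_request, route_local, split_shipment, stock_available, stock_low} — 19 facts.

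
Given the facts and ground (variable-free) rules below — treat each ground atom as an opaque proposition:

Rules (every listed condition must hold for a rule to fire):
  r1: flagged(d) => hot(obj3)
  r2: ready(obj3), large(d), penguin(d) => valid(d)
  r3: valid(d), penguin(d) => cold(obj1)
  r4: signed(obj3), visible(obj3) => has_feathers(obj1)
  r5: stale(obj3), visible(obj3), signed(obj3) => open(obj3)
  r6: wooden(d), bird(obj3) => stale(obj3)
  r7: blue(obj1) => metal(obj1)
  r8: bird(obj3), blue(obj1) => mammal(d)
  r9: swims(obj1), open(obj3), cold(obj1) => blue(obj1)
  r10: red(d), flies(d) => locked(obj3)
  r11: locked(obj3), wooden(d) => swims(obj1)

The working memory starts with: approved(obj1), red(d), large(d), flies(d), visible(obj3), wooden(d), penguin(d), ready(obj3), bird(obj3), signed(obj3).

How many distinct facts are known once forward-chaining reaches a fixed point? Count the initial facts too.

20

Round 1 — r2, r4, r6, r10, derive valid(d), has_feathers(obj1), stale(obj3), locked(obj3).
Round 2 — r3, r5, r11, derive cold(obj1), open(obj3), swims(obj1).
Round 3 — r9, derive blue(obj1).
Round 4 — r7, r8, derive metal(obj1), mammal(d).
Closure: {approved(obj1), bird(obj3), blue(obj1), cold(obj1), flies(d), has_feathers(obj1), large(d), locked(obj3), mammal(d), metal(obj1), open(obj3), penguin(d), ready(obj3), red(d), signed(obj3), stale(obj3), swims(obj1), valid(d), visible(obj3), wooden(d)} — 20 facts.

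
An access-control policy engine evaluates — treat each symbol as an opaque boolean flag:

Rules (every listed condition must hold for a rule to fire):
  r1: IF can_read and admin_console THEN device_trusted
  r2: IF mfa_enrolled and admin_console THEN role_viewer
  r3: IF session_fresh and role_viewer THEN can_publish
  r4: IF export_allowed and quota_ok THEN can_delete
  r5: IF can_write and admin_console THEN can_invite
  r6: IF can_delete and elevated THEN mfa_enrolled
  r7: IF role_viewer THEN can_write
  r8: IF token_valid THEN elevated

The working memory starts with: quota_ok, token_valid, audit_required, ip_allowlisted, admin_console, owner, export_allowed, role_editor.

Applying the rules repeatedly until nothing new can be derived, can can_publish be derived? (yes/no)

Round 1: r4 [IF export_allowed and quota_ok THEN can_delete]; r8 [IF token_valid THEN elevated]. Adds can_delete, elevated.
Round 2: r6 [IF can_delete and elevated THEN mfa_enrolled]. Adds mfa_enrolled.
Round 3: r2 [IF mfa_enrolled and admin_console THEN role_viewer]. Adds role_viewer.
Round 4: r7 [IF role_viewer THEN can_write]. Adds can_write.
Round 5: r5 [IF can_write and admin_console THEN can_invite]. Adds can_invite.
Fixed point reached. can_publish is concluded only by r3; r3 needs session_fresh (never derived).

no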